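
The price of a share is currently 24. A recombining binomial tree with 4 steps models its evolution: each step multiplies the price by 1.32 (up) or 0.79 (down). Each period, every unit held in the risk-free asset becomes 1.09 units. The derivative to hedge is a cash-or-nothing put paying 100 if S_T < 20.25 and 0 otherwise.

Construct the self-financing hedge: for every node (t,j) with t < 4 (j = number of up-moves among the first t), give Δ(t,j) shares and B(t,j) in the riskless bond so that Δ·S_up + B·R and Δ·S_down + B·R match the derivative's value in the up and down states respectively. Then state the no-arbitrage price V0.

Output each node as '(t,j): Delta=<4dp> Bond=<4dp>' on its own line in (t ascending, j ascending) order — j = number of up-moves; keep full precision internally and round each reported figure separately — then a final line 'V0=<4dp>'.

The replicating-portfolio and risk-neutral prices coincide; use p* = (1.09−0.79)/(1.32−0.79) = 0.5660 for the latter.
Payoff layer (t=4): V(4,0)=100.0000, V(4,1)=100.0000, V(4,2)=0.0000, V(4,3)=0.0000, V(4,4)=0.0000
(3,0): S=11.8329. Δ = (V_up−V_dn)/(S_up−S_dn) = (100.0000−100.0000)/(15.6195−9.3480) = 0.0000. V = [p*·100.0000 + (1−p*)·100.0000]/1.09 = 91.7431. B = V − Δ·S = 91.7431.
(3,1): S=19.7715. Δ = (V_up−V_dn)/(S_up−S_dn) = (0.0000−100.0000)/(26.0984−15.6195) = -9.5430. V = [p*·0.0000 + (1−p*)·100.0000]/1.09 = 39.8131. B = V − Δ·S = 228.4923.
(3,2): S=33.0359. Δ = (V_up−V_dn)/(S_up−S_dn) = (0.0000−0.0000)/(43.6074−26.0984) = 0.0000. V = [p*·0.0000 + (1−p*)·0.0000]/1.09 = 0.0000. B = V − Δ·S = 0.0000.
(3,3): S=55.1992. Δ = (V_up−V_dn)/(S_up−S_dn) = (0.0000−0.0000)/(72.8630−43.6074) = 0.0000. V = [p*·0.0000 + (1−p*)·0.0000]/1.09 = 0.0000. B = V − Δ·S = 0.0000.
(2,0): S=14.9784. Δ = (V_up−V_dn)/(S_up−S_dn) = (39.8131−91.7431)/(19.7715−11.8329) = -6.5415. V = [p*·39.8131 + (1−p*)·91.7431]/1.09 = 57.2007. B = V − Δ·S = 155.1819.
(2,1): S=25.0272. Δ = (V_up−V_dn)/(S_up−S_dn) = (0.0000−39.8131)/(33.0359−19.7715) = -3.0015. V = [p*·0.0000 + (1−p*)·39.8131]/1.09 = 15.8508. B = V − Δ·S = 90.9698.
(2,2): S=41.8176. Δ = (V_up−V_dn)/(S_up−S_dn) = (0.0000−0.0000)/(55.1992−33.0359) = 0.0000. V = [p*·0.0000 + (1−p*)·0.0000]/1.09 = 0.0000. B = V − Δ·S = 0.0000.
(1,0): S=18.9600. Δ = (V_up−V_dn)/(S_up−S_dn) = (15.8508−57.2007)/(25.0272−14.9784) = -4.1149. V = [p*·15.8508 + (1−p*)·57.2007]/1.09 = 31.0047. B = V − Δ·S = 109.0233.
(1,1): S=31.6800. Δ = (V_up−V_dn)/(S_up−S_dn) = (0.0000−15.8508)/(41.8176−25.0272) = -0.9440. V = [p*·0.0000 + (1−p*)·15.8508]/1.09 = 6.3107. B = V − Δ·S = 36.2178.
(0,0): S=24.0000. Δ = (V_up−V_dn)/(S_up−S_dn) = (6.3107−31.0047)/(31.6800−18.9600) = -1.9414. V = [p*·6.3107 + (1−p*)·31.0047]/1.09 = 15.6210. B = V − Δ·S = 62.2135.
Self-financing check: at every node Δ·S+B equals the discounted successor values.

(0,0): Delta=-1.9414 Bond=62.2135
(1,0): Delta=-4.1149 Bond=109.0233
(1,1): Delta=-0.9440 Bond=36.2178
(2,0): Delta=-6.5415 Bond=155.1819
(2,1): Delta=-3.0015 Bond=90.9698
(2,2): Delta=0.0000 Bond=0.0000
(3,0): Delta=0.0000 Bond=91.7431
(3,1): Delta=-9.5430 Bond=228.4923
(3,2): Delta=0.0000 Bond=0.0000
(3,3): Delta=0.0000 Bond=0.0000
V0=15.6210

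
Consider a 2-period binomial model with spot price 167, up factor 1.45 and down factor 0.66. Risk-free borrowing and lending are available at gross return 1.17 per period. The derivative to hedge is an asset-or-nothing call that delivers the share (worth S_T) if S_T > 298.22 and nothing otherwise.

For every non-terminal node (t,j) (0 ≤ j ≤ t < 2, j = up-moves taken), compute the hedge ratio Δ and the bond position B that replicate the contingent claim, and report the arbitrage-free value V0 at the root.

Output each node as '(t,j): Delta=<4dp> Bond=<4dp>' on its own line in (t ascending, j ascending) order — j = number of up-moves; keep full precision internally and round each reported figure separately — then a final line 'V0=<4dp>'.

(0,0): Delta=1.4685 Bond=-138.3377
(1,0): Delta=0.0000 Bond=0.0000
(1,1): Delta=1.8354 Bond=-250.7168
V0=106.8973

Since d<R<u, set p* = (R−d)/(u−d) = 0.6456; price each node as the discounted p*-expectation of its children.
At expiry t=2: V(2,0)=0.0000, V(2,1)=0.0000, V(2,2)=351.1175
  t=1,j=0: stock 110.2200 → up 159.8190 (V=0.0000), down 72.7452 (V=0.0000). Price 0.0000; hedge Δ=0.0000, bond B=0.0000.
  t=1,j=1: stock 242.1500 → up 351.1175 (V=351.1175), down 159.8190 (V=0.0000). Price 193.7357; hedge Δ=1.8354, bond B=-250.7168.
  t=0,j=0: stock 167.0000 → up 242.1500 (V=193.7357), down 110.2200 (V=0.0000). Price 106.8973; hedge Δ=1.4685, bond B=-138.3377.
Root portfolio cost Δ·167+B reproduces V0=106.8973.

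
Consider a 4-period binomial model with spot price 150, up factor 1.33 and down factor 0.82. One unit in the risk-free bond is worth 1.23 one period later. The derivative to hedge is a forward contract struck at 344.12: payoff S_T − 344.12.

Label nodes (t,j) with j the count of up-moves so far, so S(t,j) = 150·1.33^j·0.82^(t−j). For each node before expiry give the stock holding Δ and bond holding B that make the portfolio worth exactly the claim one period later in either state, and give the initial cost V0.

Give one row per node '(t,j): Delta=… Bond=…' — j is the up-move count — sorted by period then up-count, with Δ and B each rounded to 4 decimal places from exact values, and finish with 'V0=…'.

(0,0): Delta=1.0000 Bond=-150.3452
(1,0): Delta=1.0000 Bond=-184.9246
(1,1): Delta=1.0000 Bond=-184.9246
(2,0): Delta=1.0000 Bond=-227.4572
(2,1): Delta=1.0000 Bond=-227.4572
(2,2): Delta=1.0000 Bond=-227.4572
(3,0): Delta=1.0000 Bond=-279.7724
(3,1): Delta=1.0000 Bond=-279.7724
(3,2): Delta=1.0000 Bond=-279.7724
(3,3): Delta=1.0000 Bond=-279.7724
V0=-0.3452

Risk-neutral probability p* = (R−d)/(u−d) = (1.23−0.82)/(1.33−0.82) = 0.8039.
At expiry t=4: V(4,0)=-276.3017, V(4,1)=-234.1221, V(4,2)=-165.7087, V(4,3)=-54.7456, V(4,4)=125.2311
(3,0): S=82.7052. Δ = (V_up−V_dn)/(S_up−S_dn) = (-234.1221−-276.3017)/(109.9979−67.8183) = 1.0000. V = [p*·-234.1221 + (1−p*)·-276.3017]/1.23 = -197.0672. B = V − Δ·S = -279.7724.
(3,1): S=134.1438. Δ = (V_up−V_dn)/(S_up−S_dn) = (-165.7087−-234.1221)/(178.4113−109.9979) = 1.0000. V = [p*·-165.7087 + (1−p*)·-234.1221]/1.23 = -145.6286. B = V − Δ·S = -279.7724.
(3,2): S=217.5747. Δ = (V_up−V_dn)/(S_up−S_dn) = (-54.7456−-165.7087)/(289.3744−178.4113) = 1.0000. V = [p*·-54.7456 + (1−p*)·-165.7087]/1.23 = -62.1977. B = V − Δ·S = -279.7724.
(3,3): S=352.8956. Δ = (V_up−V_dn)/(S_up−S_dn) = (125.2311−-54.7456)/(469.3511−289.3744) = 1.0000. V = [p*·125.2311 + (1−p*)·-54.7456]/1.23 = 73.1232. B = V − Δ·S = -279.7724.
(2,0): S=100.8600. Δ = (V_up−V_dn)/(S_up−S_dn) = (-145.6286−-197.0672)/(134.1438−82.7052) = 1.0000. V = [p*·-145.6286 + (1−p*)·-197.0672]/1.23 = -126.5972. B = V − Δ·S = -227.4572.
(2,1): S=163.5900. Δ = (V_up−V_dn)/(S_up−S_dn) = (-62.1977−-145.6286)/(217.5747−134.1438) = 1.0000. V = [p*·-62.1977 + (1−p*)·-145.6286]/1.23 = -63.8672. B = V − Δ·S = -227.4572.
(2,2): S=265.3350. Δ = (V_up−V_dn)/(S_up−S_dn) = (73.1232−-62.1977)/(352.8956−217.5747) = 1.0000. V = [p*·73.1232 + (1−p*)·-62.1977]/1.23 = 37.8778. B = V − Δ·S = -227.4572.
(1,0): S=123.0000. Δ = (V_up−V_dn)/(S_up−S_dn) = (-63.8672−-126.5972)/(163.5900−100.8600) = 1.0000. V = [p*·-63.8672 + (1−p*)·-126.5972]/1.23 = -61.9246. B = V − Δ·S = -184.9246.
(1,1): S=199.5000. Δ = (V_up−V_dn)/(S_up−S_dn) = (37.8778−-63.8672)/(265.3350−163.5900) = 1.0000. V = [p*·37.8778 + (1−p*)·-63.8672]/1.23 = 14.5754. B = V − Δ·S = -184.9246.
(0,0): S=150.0000. Δ = (V_up−V_dn)/(S_up−S_dn) = (14.5754−-61.9246)/(199.5000−123.0000) = 1.0000. V = [p*·14.5754 + (1−p*)·-61.9246]/1.23 = -0.3452. B = V − Δ·S = -150.3452.
Check: Δ(0,0)·S0 + B(0,0) = -0.3452 = V0.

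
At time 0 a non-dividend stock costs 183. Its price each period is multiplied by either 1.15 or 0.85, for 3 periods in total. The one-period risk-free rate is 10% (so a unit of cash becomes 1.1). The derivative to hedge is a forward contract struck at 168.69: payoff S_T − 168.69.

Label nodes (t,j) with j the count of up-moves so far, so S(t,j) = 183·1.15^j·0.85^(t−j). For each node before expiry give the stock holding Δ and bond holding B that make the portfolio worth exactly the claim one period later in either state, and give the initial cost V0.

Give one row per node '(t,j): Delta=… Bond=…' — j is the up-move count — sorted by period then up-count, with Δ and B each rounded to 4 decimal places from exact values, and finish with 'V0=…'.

Since d<R<u, set p* = (R−d)/(u−d) = 0.8333; price each node as the discounted p*-expectation of its children.
At expiry t=3: V(3,0)=-56.3051, V(3,1)=-16.6399, V(3,2)=37.0249, V(3,3)=109.6301
  t=2,j=0: stock 132.2175 → up 152.0501 (V=-16.6399), down 112.3849 (V=-56.3051). Price -21.1370; hedge Δ=1.0000, bond B=-153.3545.
  t=2,j=1: stock 178.8825 → up 205.7149 (V=37.0249), down 152.0501 (V=-16.6399). Price 25.5280; hedge Δ=1.0000, bond B=-153.3545.
  t=2,j=2: stock 242.0175 → up 278.3201 (V=109.6301), down 205.7149 (V=37.0249). Price 88.6630; hedge Δ=1.0000, bond B=-153.3545.
  t=1,j=0: stock 155.5500 → up 178.8825 (V=25.5280), down 132.2175 (V=-21.1370). Price 16.1368; hedge Δ=1.0000, bond B=-139.4132.
  t=1,j=1: stock 210.4500 → up 242.0175 (V=88.6630), down 178.8825 (V=25.5280). Price 71.0368; hedge Δ=1.0000, bond B=-139.4132.
  t=0,j=0: stock 183.0000 → up 210.4500 (V=71.0368), down 155.5500 (V=16.1368). Price 56.2607; hedge Δ=1.0000, bond B=-126.7393.
Root portfolio cost Δ·183+B reproduces V0=56.2607.

(0,0): Delta=1.0000 Bond=-126.7393
(1,0): Delta=1.0000 Bond=-139.4132
(1,1): Delta=1.0000 Bond=-139.4132
(2,0): Delta=1.0000 Bond=-153.3545
(2,1): Delta=1.0000 Bond=-153.3545
(2,2): Delta=1.0000 Bond=-153.3545
V0=56.2607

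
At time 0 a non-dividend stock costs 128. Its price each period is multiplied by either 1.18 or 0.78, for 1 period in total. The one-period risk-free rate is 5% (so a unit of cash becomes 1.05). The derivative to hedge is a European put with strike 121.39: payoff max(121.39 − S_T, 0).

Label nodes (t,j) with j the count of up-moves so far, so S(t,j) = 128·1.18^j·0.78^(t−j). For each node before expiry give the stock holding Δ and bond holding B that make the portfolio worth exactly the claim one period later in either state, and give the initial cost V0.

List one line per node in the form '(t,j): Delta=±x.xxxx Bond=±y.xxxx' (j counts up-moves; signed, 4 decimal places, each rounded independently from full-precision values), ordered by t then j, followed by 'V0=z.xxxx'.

(0,0): Delta=-0.4209 Bond=60.5452
V0=6.6702

Risk-neutral probability p* = (R−d)/(u−d) = (1.05−0.78)/(1.18−0.78) = 0.6750.
Payoff layer (t=1): V(1,0)=21.5500, V(1,1)=0.0000
  t=0,j=0: stock 128.0000 → up 151.0400 (V=0.0000), down 99.8400 (V=21.5500). Price 6.6702; hedge Δ=-0.4209, bond B=60.5452.
Check: Δ(0,0)·S0 + B(0,0) = 6.6702 = V0.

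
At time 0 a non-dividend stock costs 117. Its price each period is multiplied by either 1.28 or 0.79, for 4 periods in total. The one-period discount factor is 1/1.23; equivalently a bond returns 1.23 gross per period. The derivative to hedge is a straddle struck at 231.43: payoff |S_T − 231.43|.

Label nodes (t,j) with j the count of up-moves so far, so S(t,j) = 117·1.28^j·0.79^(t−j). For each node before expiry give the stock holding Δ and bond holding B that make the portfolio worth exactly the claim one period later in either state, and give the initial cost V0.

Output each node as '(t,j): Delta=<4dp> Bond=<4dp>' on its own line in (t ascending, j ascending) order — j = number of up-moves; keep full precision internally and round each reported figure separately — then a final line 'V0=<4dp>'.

(0,0): Delta=0.1217 Bond=16.8169
(1,0): Delta=-1.0000 Bond=124.3668
(1,1): Delta=0.2004 Bond=8.9028
(2,0): Delta=-1.0000 Bond=152.9711
(2,1): Delta=-1.0000 Bond=152.9711
(2,2): Delta=0.2846 Bond=-5.1883
(3,0): Delta=-1.0000 Bond=188.1545
(3,1): Delta=-1.0000 Bond=188.1545
(3,2): Delta=-1.0000 Bond=188.1545
(3,3): Delta=0.3747 Bond=-28.4879
V0=31.0599

No-arbitrage ⇒ martingale measure with p* = (R−d)/(u−d) = 0.8980.
Terminal values V(4,·): V(4,0)=185.8584, V(4,1)=157.5925, V(4,2)=111.7945, V(4,3)=37.5902, V(4,4)=82.6395
Node (3,0) S=57.6856: V=(p*·157.5925+(1−p*)·185.8584)/1.23=130.4689; Δ=(157.5925−185.8584)/(73.8375−45.5716)=-1.0000; B=V−Δ·S=188.1545
Node (3,1) S=93.4652: V=(p*·111.7945+(1−p*)·157.5925)/1.23=94.6893; Δ=(111.7945−157.5925)/(119.6355−73.8375)=-1.0000; B=V−Δ·S=188.1545
Node (3,2) S=151.4373: V=(p*·37.5902+(1−p*)·111.7945)/1.23=36.7172; Δ=(37.5902−111.7945)/(193.8398−119.6355)=-1.0000; B=V−Δ·S=188.1545
Node (3,3) S=245.3668: V=(p*·82.6395+(1−p*)·37.5902)/1.23=63.4493; Δ=(82.6395−37.5902)/(314.0695−193.8398)=0.3747; B=V−Δ·S=-28.4879
Node (2,0) S=73.0197: V=(p*·94.6893+(1−p*)·130.4689)/1.23=79.9514; Δ=(94.6893−130.4689)/(93.4652−57.6856)=-1.0000; B=V−Δ·S=152.9711
Node (2,1) S=118.3104: V=(p*·36.7172+(1−p*)·94.6893)/1.23=34.6607; Δ=(36.7172−94.6893)/(151.4373−93.4652)=-1.0000; B=V−Δ·S=152.9711
Node (2,2) S=191.6928: V=(p*·63.4493+(1−p*)·36.7172)/1.23=49.3671; Δ=(63.4493−36.7172)/(245.3668−151.4373)=0.2846; B=V−Δ·S=-5.1883
Node (1,0) S=92.4300: V=(p*·34.6607+(1−p*)·79.9514)/1.23=31.9368; Δ=(34.6607−79.9514)/(118.3104−73.0197)=-1.0000; B=V−Δ·S=124.3668
Node (1,1) S=149.7600: V=(p*·49.3671+(1−p*)·34.6607)/1.23=38.9158; Δ=(49.3671−34.6607)/(191.6928−118.3104)=0.2004; B=V−Δ·S=8.9028
Node (0,0) S=117.0000: V=(p*·38.9158+(1−p*)·31.9368)/1.23=31.0599; Δ=(38.9158−31.9368)/(149.7600−92.4300)=0.1217; B=V−Δ·S=16.8169
Self-financing check: at every node Δ·S+B equals the discounted successor values.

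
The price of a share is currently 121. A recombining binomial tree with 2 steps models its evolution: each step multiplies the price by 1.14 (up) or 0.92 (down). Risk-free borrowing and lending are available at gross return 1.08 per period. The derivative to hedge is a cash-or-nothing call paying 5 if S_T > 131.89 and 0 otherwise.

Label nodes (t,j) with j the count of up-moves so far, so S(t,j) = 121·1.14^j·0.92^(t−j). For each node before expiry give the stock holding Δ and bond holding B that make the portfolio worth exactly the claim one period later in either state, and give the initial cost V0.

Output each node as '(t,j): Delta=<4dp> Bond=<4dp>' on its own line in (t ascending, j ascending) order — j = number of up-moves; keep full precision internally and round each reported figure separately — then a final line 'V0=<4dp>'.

The replicating-portfolio and risk-neutral prices coincide; use p* = (1.08−0.92)/(1.14−0.92) = 0.7273 for the latter.
Terminal values V(2,·): V(2,0)=0.0000, V(2,1)=0.0000, V(2,2)=5.0000
Node (1,0) S=111.3200: V=(p*·0.0000+(1−p*)·0.0000)/1.08=0.0000; Δ=(0.0000−0.0000)/(126.9048−102.4144)=0.0000; B=V−Δ·S=0.0000
Node (1,1) S=137.9400: V=(p*·5.0000+(1−p*)·0.0000)/1.08=3.3670; Δ=(5.0000−0.0000)/(157.2516−126.9048)=0.1648; B=V−Δ·S=-19.3603
Node (0,0) S=121.0000: V=(p*·3.3670+(1−p*)·0.0000)/1.08=2.2673; Δ=(3.3670−0.0000)/(137.9400−111.3200)=0.1265; B=V−Δ·S=-13.0372
Self-financing check: at every node Δ·S+B equals the discounted successor values.

(0,0): Delta=0.1265 Bond=-13.0372
(1,0): Delta=0.0000 Bond=0.0000
(1,1): Delta=0.1648 Bond=-19.3603
V0=2.2673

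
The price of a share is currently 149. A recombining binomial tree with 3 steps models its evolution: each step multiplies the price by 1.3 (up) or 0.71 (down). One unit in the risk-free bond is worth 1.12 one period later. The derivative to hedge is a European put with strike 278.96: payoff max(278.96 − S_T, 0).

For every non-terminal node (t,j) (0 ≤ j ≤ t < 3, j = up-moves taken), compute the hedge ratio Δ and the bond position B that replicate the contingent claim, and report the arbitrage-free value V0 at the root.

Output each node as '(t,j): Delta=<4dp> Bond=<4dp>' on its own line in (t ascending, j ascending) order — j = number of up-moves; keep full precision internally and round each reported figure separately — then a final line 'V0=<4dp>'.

(0,0): Delta=-0.7881 Bond=178.5412
(1,0): Delta=-1.0000 Bond=222.3852
(1,1): Delta=-0.7373 Bond=190.1237
(2,0): Delta=-1.0000 Bond=249.0714
(2,1): Delta=-1.0000 Bond=249.0714
(2,2): Delta=-0.6743 Bond=197.0753
V0=61.1173

The replicating-portfolio and risk-neutral prices coincide; use p* = (1.12−0.71)/(1.3−0.71) = 0.6949 for the latter.
Terminal values V(3,·): V(3,0)=225.6313, V(3,1)=181.3158, V(3,2)=100.1749, V(3,3)=0.0000
  t=2,j=0: stock 75.1109 → up 97.6442 (V=181.3158), down 53.3287 (V=225.6313). Price 173.9605; hedge Δ=-1.0000, bond B=249.0714.
  t=2,j=1: stock 137.5270 → up 178.7851 (V=100.1749), down 97.6442 (V=181.3158). Price 111.5444; hedge Δ=-1.0000, bond B=249.0714.
  t=2,j=2: stock 251.8100 → up 327.3530 (V=0.0000), down 178.7851 (V=100.1749). Price 27.2874; hedge Δ=-0.6743, bond B=197.0753.
  t=1,j=0: stock 105.7900 → up 137.5270 (V=111.5444), down 75.1109 (V=173.9605). Price 116.5952; hedge Δ=-1.0000, bond B=222.3852.
  t=1,j=1: stock 193.7000 → up 251.8100 (V=27.2874), down 137.5270 (V=111.5444). Price 47.3151; hedge Δ=-0.7373, bond B=190.1237.
  t=0,j=0: stock 149.0000 → up 193.7000 (V=47.3151), down 105.7900 (V=116.5952). Price 61.1173; hedge Δ=-0.7881, bond B=178.5412.
Each (Δ,B) replicates both successor values, so the strategy is self-financing and V0 is arbitrage-free.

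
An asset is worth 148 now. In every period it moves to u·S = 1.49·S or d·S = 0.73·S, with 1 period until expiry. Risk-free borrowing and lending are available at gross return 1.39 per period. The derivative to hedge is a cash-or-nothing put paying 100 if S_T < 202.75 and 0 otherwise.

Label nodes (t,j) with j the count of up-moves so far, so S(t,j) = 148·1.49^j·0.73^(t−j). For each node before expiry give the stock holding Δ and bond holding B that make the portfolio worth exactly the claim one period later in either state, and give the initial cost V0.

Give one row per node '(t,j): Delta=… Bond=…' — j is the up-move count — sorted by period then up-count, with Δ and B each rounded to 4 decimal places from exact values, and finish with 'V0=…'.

Risk-neutral probability p* = (R−d)/(u−d) = (1.39−0.73)/(1.49−0.73) = 0.8684.
Payoff layer (t=1): V(1,0)=100.0000, V(1,1)=0.0000
(0,0): S=148.0000. Δ = (V_up−V_dn)/(S_up−S_dn) = (0.0000−100.0000)/(220.5200−108.0400) = -0.8890. V = [p*·0.0000 + (1−p*)·100.0000]/1.39 = 9.4661. B = V − Δ·S = 141.0451.
Each (Δ,B) replicates both successor values, so the strategy is self-financing and V0 is arbitrage-free.

(0,0): Delta=-0.8890 Bond=141.0451
V0=9.4661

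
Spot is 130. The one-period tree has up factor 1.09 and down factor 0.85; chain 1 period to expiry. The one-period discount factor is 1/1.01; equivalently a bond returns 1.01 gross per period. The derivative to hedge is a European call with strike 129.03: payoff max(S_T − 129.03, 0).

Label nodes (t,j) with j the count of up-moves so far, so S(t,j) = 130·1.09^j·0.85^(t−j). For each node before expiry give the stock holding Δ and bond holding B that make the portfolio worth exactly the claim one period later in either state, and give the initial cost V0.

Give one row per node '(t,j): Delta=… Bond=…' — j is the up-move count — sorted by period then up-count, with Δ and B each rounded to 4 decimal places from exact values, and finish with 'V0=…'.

(0,0): Delta=0.4061 Bond=-44.4286
V0=8.3630

Since d<R<u, set p* = (R−d)/(u−d) = 0.6667; price each node as the discounted p*-expectation of its children.
At expiry t=1: V(1,0)=0.0000, V(1,1)=12.6700
(0,0): S=130.0000. Δ = (V_up−V_dn)/(S_up−S_dn) = (12.6700−0.0000)/(141.7000−110.5000) = 0.4061. V = [p*·12.6700 + (1−p*)·0.0000]/1.01 = 8.3630. B = V − Δ·S = -44.4286.
Check: Δ(0,0)·S0 + B(0,0) = 8.3630 = V0.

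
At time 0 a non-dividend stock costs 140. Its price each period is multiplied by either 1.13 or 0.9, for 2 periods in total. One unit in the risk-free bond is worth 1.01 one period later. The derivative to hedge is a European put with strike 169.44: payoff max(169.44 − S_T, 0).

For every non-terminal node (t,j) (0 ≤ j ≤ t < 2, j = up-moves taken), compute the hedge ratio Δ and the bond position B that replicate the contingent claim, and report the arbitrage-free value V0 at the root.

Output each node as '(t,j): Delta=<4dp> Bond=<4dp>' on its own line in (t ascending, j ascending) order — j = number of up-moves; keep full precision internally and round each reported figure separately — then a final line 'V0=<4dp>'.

The replicating-portfolio and risk-neutral prices coincide; use p* = (1.01−0.9)/(1.13−0.9) = 0.4783 for the latter.
At expiry t=2: V(2,0)=56.0400, V(2,1)=27.0600, V(2,2)=0.0000
  t=1,j=0: stock 126.0000 → up 142.3800 (V=27.0600), down 113.4000 (V=56.0400). Price 41.7624; hedge Δ=-1.0000, bond B=167.7624.
  t=1,j=1: stock 158.2000 → up 178.7660 (V=0.0000), down 142.3800 (V=27.0600). Price 13.9785; hedge Δ=-0.7437, bond B=131.6307.
  t=0,j=0: stock 140.0000 → up 158.2000 (V=13.9785), down 126.0000 (V=41.7624). Price 28.1925; hedge Δ=-0.8629, bond B=148.9921.
Root portfolio cost Δ·140+B reproduces V0=28.1925.

(0,0): Delta=-0.8629 Bond=148.9921
(1,0): Delta=-1.0000 Bond=167.7624
(1,1): Delta=-0.7437 Bond=131.6307
V0=28.1925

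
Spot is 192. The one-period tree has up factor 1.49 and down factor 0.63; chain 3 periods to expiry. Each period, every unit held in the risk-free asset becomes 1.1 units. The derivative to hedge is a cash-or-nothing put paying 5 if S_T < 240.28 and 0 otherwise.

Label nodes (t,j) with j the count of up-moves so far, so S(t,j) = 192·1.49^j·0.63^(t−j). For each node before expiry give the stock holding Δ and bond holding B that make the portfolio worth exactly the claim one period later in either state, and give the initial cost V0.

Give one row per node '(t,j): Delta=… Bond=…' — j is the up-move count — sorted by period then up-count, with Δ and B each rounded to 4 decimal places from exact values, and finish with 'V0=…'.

(0,0): Delta=-0.0124 Bond=3.9986
(1,0): Delta=-0.0239 Bond=5.7866
(1,1): Delta=-0.0084 Bond=3.2467
(2,0): Delta=0.0000 Bond=4.5455
(2,1): Delta=-0.0323 Bond=7.8753
(2,2): Delta=0.0000 Bond=0.0000
V0=1.6170

No-arbitrage ⇒ martingale measure with p* = (R−d)/(u−d) = 0.5465.
Terminal values V(3,·): V(3,0)=5.0000, V(3,1)=5.0000, V(3,2)=0.0000, V(3,3)=0.0000
(2,0): S=76.2048. Δ = (V_up−V_dn)/(S_up−S_dn) = (5.0000−5.0000)/(113.5452−48.0090) = 0.0000. V = [p*·5.0000 + (1−p*)·5.0000]/1.1 = 4.5455. B = V − Δ·S = 4.5455.
(2,1): S=180.2304. Δ = (V_up−V_dn)/(S_up−S_dn) = (0.0000−5.0000)/(268.5433−113.5452) = -0.0323. V = [p*·0.0000 + (1−p*)·5.0000]/1.1 = 2.0613. B = V − Δ·S = 7.8753.
(2,2): S=426.2592. Δ = (V_up−V_dn)/(S_up−S_dn) = (0.0000−0.0000)/(635.1262−268.5433) = 0.0000. V = [p*·0.0000 + (1−p*)·0.0000]/1.1 = 0.0000. B = V − Δ·S = 0.0000.
(1,0): S=120.9600. Δ = (V_up−V_dn)/(S_up−S_dn) = (2.0613−4.5455)/(180.2304−76.2048) = -0.0239. V = [p*·2.0613 + (1−p*)·4.5455]/1.1 = 2.8980. B = V − Δ·S = 5.7866.
(1,1): S=286.0800. Δ = (V_up−V_dn)/(S_up−S_dn) = (0.0000−2.0613)/(426.2592−180.2304) = -0.0084. V = [p*·0.0000 + (1−p*)·2.0613]/1.1 = 0.8498. B = V − Δ·S = 3.2467.
(0,0): S=192.0000. Δ = (V_up−V_dn)/(S_up−S_dn) = (0.8498−2.8980)/(286.0800−120.9600) = -0.0124. V = [p*·0.8498 + (1−p*)·2.8980]/1.1 = 1.6170. B = V − Δ·S = 3.9986.
Self-financing check: at every node Δ·S+B equals the discounted successor values.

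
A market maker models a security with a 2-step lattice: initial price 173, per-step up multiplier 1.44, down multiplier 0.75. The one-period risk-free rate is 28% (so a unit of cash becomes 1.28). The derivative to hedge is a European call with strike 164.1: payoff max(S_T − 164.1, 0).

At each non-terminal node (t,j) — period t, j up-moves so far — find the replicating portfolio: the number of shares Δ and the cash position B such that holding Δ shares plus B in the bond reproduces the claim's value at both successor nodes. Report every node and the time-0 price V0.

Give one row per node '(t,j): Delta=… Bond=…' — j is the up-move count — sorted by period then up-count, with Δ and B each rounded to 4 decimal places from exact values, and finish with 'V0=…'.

Since d<R<u, set p* = (R−d)/(u−d) = 0.7681; price each node as the discounted p*-expectation of its children.
Payoff layer (t=2): V(2,0)=0.0000, V(2,1)=22.7400, V(2,2)=194.6328
(1,0): S=129.7500. Δ = (V_up−V_dn)/(S_up−S_dn) = (22.7400−0.0000)/(186.8400−97.3125) = 0.2540. V = [p*·22.7400 + (1−p*)·0.0000]/1.28 = 13.6461. B = V − Δ·S = -19.3105.
(1,1): S=249.1200. Δ = (V_up−V_dn)/(S_up−S_dn) = (194.6328−22.7400)/(358.7328−186.8400) = 1.0000. V = [p*·194.6328 + (1−p*)·22.7400]/1.28 = 120.9169. B = V − Δ·S = -128.2031.
(0,0): S=173.0000. Δ = (V_up−V_dn)/(S_up−S_dn) = (120.9169−13.6461)/(249.1200−129.7500) = 0.8986. V = [p*·120.9169 + (1−p*)·13.6461]/1.28 = 75.0332. B = V − Δ·S = -80.4318.
Each (Δ,B) replicates both successor values, so the strategy is self-financing and V0 is arbitrage-free.

(0,0): Delta=0.8986 Bond=-80.4318
(1,0): Delta=0.2540 Bond=-19.3105
(1,1): Delta=1.0000 Bond=-128.2031
V0=75.0332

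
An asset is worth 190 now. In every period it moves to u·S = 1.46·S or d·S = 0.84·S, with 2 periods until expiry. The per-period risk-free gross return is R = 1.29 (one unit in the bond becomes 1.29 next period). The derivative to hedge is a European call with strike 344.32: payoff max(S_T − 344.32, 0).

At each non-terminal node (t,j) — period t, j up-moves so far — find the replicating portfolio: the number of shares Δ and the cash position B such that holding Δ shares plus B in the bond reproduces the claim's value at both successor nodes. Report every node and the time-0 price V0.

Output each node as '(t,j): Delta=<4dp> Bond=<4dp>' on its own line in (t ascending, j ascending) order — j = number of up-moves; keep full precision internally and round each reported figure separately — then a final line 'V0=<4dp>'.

(0,0): Delta=0.2898 Bond=-35.8594
(1,0): Delta=0.0000 Bond=0.0000
(1,1): Delta=0.3528 Bond=-63.7341
V0=19.2104

The replicating-portfolio and risk-neutral prices coincide; use p* = (1.29−0.84)/(1.46−0.84) = 0.7258 for the latter.
At expiry t=2: V(2,0)=0.0000, V(2,1)=0.0000, V(2,2)=60.6840
(1,0): S=159.6000. Δ = (V_up−V_dn)/(S_up−S_dn) = (0.0000−0.0000)/(233.0160−134.0640) = 0.0000. V = [p*·0.0000 + (1−p*)·0.0000]/1.29 = 0.0000. B = V − Δ·S = 0.0000.
(1,1): S=277.4000. Δ = (V_up−V_dn)/(S_up−S_dn) = (60.6840−0.0000)/(405.0040−233.0160) = 0.3528. V = [p*·60.6840 + (1−p*)·0.0000]/1.29 = 34.1433. B = V − Δ·S = -63.7341.
(0,0): S=190.0000. Δ = (V_up−V_dn)/(S_up−S_dn) = (34.1433−0.0000)/(277.4000−159.6000) = 0.2898. V = [p*·34.1433 + (1−p*)·0.0000]/1.29 = 19.2104. B = V − Δ·S = -35.8594.
Self-financing check: at every node Δ·S+B equals the discounted successor values.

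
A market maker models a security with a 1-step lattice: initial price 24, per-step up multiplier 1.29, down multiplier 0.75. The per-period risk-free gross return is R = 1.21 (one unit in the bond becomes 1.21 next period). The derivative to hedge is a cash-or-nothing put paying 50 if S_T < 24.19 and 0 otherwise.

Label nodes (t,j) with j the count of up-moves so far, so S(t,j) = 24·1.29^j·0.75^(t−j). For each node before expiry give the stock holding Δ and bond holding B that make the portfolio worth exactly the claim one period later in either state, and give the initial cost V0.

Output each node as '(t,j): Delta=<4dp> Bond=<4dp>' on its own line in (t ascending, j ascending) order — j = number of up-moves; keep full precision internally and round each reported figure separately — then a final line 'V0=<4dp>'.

Since d<R<u, set p* = (R−d)/(u−d) = 0.8519; price each node as the discounted p*-expectation of its children.
Terminal payoffs: V(1,0)=50.0000, V(1,1)=0.0000
Node (0,0) S=24.0000: V=(p*·0.0000+(1−p*)·50.0000)/1.21=6.1218; Δ=(0.0000−50.0000)/(30.9600−18.0000)=-3.8580; B=V−Δ·S=98.7144
Check: Δ(0,0)·S0 + B(0,0) = 6.1218 = V0.

(0,0): Delta=-3.8580 Bond=98.7144
V0=6.1218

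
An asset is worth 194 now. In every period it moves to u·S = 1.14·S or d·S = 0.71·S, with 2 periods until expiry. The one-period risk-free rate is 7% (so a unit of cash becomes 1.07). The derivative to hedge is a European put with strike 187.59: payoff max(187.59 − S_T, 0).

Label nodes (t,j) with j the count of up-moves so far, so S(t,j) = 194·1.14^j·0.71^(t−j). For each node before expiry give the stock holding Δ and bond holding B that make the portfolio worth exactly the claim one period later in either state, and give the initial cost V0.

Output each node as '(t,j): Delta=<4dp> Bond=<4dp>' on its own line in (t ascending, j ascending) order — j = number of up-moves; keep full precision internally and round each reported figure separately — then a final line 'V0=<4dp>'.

(0,0): Delta=-0.3947 Bond=85.9310
(1,0): Delta=-1.0000 Bond=175.3178
(1,1): Delta=-0.3214 Bond=75.7350
V0=9.3558

The replicating-portfolio and risk-neutral prices coincide; use p* = (1.07−0.71)/(1.14−0.71) = 0.8372 for the latter.
At expiry t=2: V(2,0)=89.7946, V(2,1)=30.5664, V(2,2)=0.0000
  t=1,j=0: stock 137.7400 → up 157.0236 (V=30.5664), down 97.7954 (V=89.7946). Price 37.5778; hedge Δ=-1.0000, bond B=175.3178.
  t=1,j=1: stock 221.1600 → up 252.1224 (V=0.0000), down 157.0236 (V=30.5664). Price 4.6504; hedge Δ=-0.3214, bond B=75.7350.
  t=0,j=0: stock 194.0000 → up 221.1600 (V=4.6504), down 137.7400 (V=37.5778). Price 9.3558; hedge Δ=-0.3947, bond B=85.9310.
Self-financing check: at every node Δ·S+B equals the discounted successor values.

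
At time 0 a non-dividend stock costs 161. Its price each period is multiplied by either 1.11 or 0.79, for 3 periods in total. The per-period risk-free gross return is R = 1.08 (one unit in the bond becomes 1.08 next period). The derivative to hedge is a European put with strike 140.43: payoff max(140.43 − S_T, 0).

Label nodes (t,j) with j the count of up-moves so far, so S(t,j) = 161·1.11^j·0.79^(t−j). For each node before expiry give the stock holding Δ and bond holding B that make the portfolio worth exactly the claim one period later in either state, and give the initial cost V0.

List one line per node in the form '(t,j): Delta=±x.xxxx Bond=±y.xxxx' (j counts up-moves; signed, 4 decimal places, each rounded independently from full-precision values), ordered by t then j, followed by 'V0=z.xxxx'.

Under the risk-neutral measure, an up-move has probability p* = (R−d)/(u−d) = 0.9062 and values discount at R = 1.08.
Terminal values V(3,·): V(3,0)=61.0507, V(3,1)=28.8971, V(3,2)=0.0000, V(3,3)=0.0000
Node (2,0) S=100.4801: V=(p*·28.8971+(1−p*)·61.0507)/1.08=29.5477; Δ=(28.8971−61.0507)/(111.5329−79.3793)=-1.0000; B=V−Δ·S=130.0278
Node (2,1) S=141.1809: V=(p*·0.0000+(1−p*)·28.8971)/1.08=2.5084; Δ=(0.0000−28.8971)/(156.7108−111.5329)=-0.6396; B=V−Δ·S=92.8118
Node (2,2) S=198.3681: V=(p*·0.0000+(1−p*)·0.0000)/1.08=0.0000; Δ=(0.0000−0.0000)/(220.1886−156.7108)=0.0000; B=V−Δ·S=0.0000
Node (1,0) S=127.1900: V=(p*·2.5084+(1−p*)·29.5477)/1.08=4.6698; Δ=(2.5084−29.5477)/(141.1809−100.4801)=-0.6643; B=V−Δ·S=89.1674
Node (1,1) S=178.7100: V=(p*·0.0000+(1−p*)·2.5084)/1.08=0.2177; Δ=(0.0000−2.5084)/(198.3681−141.1809)=-0.0439; B=V−Δ·S=8.0566
Node (0,0) S=161.0000: V=(p*·0.2177+(1−p*)·4.6698)/1.08=0.5881; Δ=(0.2177−4.6698)/(178.7100−127.1900)=-0.0864; B=V−Δ·S=14.5007
Root portfolio cost Δ·161+B reproduces V0=0.5881.

(0,0): Delta=-0.0864 Bond=14.5007
(1,0): Delta=-0.6643 Bond=89.1674
(1,1): Delta=-0.0439 Bond=8.0566
(2,0): Delta=-1.0000 Bond=130.0278
(2,1): Delta=-0.6396 Bond=92.8118
(2,2): Delta=0.0000 Bond=0.0000
V0=0.5881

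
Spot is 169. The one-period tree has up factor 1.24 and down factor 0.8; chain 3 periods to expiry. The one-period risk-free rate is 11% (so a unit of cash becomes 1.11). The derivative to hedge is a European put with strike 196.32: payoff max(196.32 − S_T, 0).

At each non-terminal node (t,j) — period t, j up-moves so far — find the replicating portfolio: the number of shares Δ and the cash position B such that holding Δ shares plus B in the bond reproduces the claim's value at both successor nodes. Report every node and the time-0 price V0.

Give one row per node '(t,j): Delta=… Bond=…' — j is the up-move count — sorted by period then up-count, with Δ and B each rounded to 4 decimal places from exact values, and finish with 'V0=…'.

Under the risk-neutral measure, an up-move has probability p* = (R−d)/(u−d) = 0.7045 and values discount at R = 1.11.
Payoff layer (t=3): V(3,0)=109.7920, V(3,1)=62.2016, V(3,2)=0.0000, V(3,3)=0.0000
  t=2,j=0: stock 108.1600 → up 134.1184 (V=62.2016), down 86.5280 (V=109.7920). Price 68.7049; hedge Δ=-1.0000, bond B=176.8649.
  t=2,j=1: stock 167.6480 → up 207.8835 (V=0.0000), down 134.1184 (V=62.2016). Price 16.5565; hedge Δ=-0.8432, bond B=157.9238.
  t=2,j=2: stock 259.8544 → up 322.2195 (V=0.0000), down 207.8835 (V=0.0000). Price 0.0000; hedge Δ=0.0000, bond B=0.0000.
  t=1,j=0: stock 135.2000 → up 167.6480 (V=16.5565), down 108.1600 (V=68.7049). Price 28.7964; hedge Δ=-0.8766, bond B=147.3153.
  t=1,j=1: stock 209.5600 → up 259.8544 (V=0.0000), down 167.6480 (V=16.5565). Price 4.4069; hedge Δ=-0.1796, bond B=42.0354.
  t=0,j=0: stock 169.0000 → up 209.5600 (V=4.4069), down 135.2000 (V=28.7964). Price 10.4621; hedge Δ=-0.3280, bond B=65.8927.
Each (Δ,B) replicates both successor values, so the strategy is self-financing and V0 is arbitrage-free.

(0,0): Delta=-0.3280 Bond=65.8927
(1,0): Delta=-0.8766 Bond=147.3153
(1,1): Delta=-0.1796 Bond=42.0354
(2,0): Delta=-1.0000 Bond=176.8649
(2,1): Delta=-0.8432 Bond=157.9238
(2,2): Delta=0.0000 Bond=0.0000
V0=10.4621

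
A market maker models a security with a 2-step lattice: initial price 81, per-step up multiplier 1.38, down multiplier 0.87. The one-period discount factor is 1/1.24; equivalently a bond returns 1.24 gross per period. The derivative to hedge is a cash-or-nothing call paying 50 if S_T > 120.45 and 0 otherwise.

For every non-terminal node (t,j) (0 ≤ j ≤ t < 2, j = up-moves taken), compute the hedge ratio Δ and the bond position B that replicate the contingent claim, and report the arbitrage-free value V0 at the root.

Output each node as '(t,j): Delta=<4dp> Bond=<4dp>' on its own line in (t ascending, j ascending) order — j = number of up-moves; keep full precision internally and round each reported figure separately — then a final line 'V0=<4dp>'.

(0,0): Delta=0.7081 Bond=-40.2446
(1,0): Delta=0.0000 Bond=0.0000
(1,1): Delta=0.8771 Bond=-68.7856
V0=17.1155

Since d<R<u, set p* = (R−d)/(u−d) = 0.7255; price each node as the discounted p*-expectation of its children.
Terminal payoffs: V(2,0)=0.0000, V(2,1)=0.0000, V(2,2)=50.0000
(1,0): S=70.4700. Δ = (V_up−V_dn)/(S_up−S_dn) = (0.0000−0.0000)/(97.2486−61.3089) = 0.0000. V = [p*·0.0000 + (1−p*)·0.0000]/1.24 = 0.0000. B = V − Δ·S = 0.0000.
(1,1): S=111.7800. Δ = (V_up−V_dn)/(S_up−S_dn) = (50.0000−0.0000)/(154.2564−97.2486) = 0.8771. V = [p*·50.0000 + (1−p*)·0.0000]/1.24 = 29.2536. B = V − Δ·S = -68.7856.
(0,0): S=81.0000. Δ = (V_up−V_dn)/(S_up−S_dn) = (29.2536−0.0000)/(111.7800−70.4700) = 0.7081. V = [p*·29.2536 + (1−p*)·0.0000]/1.24 = 17.1155. B = V − Δ·S = -40.2446.
Root portfolio cost Δ·81+B reproduces V0=17.1155.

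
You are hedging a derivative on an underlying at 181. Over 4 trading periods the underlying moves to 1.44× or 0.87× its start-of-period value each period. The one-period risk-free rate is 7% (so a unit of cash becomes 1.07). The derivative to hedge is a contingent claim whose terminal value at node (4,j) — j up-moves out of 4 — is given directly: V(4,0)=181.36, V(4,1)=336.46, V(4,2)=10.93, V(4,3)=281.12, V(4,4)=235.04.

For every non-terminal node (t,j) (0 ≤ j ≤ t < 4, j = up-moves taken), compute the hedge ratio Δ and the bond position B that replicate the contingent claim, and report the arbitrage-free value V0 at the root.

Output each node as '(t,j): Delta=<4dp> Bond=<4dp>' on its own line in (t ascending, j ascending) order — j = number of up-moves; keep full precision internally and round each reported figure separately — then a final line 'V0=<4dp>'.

Risk-neutral probability p* = (R−d)/(u−d) = (1.07−0.87)/(1.44−0.87) = 0.3509.
Payoff layer (t=4): V(4,0)=181.3600, V(4,1)=336.4600, V(4,2)=10.9300, V(4,3)=281.1200, V(4,4)=235.0400
  t=3,j=0: stock 119.1890 → up 171.6322 (V=336.4600), down 103.6945 (V=181.3600). Price 220.3561; hedge Δ=2.2830, bond B=-51.7491.
  t=3,j=1: stock 197.2784 → up 284.0809 (V=10.9300), down 171.6322 (V=336.4600). Price 207.7000; hedge Δ=-2.8949, bond B=778.8052.
  t=3,j=2: stock 326.5298 → up 470.2029 (V=281.1200), down 284.0809 (V=10.9300). Price 98.8164; hedge Δ=1.4517, bond B=-375.2012.
  t=3,j=3: stock 540.4631 → up 778.2669 (V=235.0400), down 470.2029 (V=281.1200). Price 247.6183; hedge Δ=-0.1496, bond B=328.4604.
  t=2,j=0: stock 136.9989 → up 197.2784 (V=207.7000), down 119.1890 (V=220.3561). Price 201.7901; hedge Δ=-0.1621, bond B=223.9939.
  t=2,j=1: stock 226.7568 → up 326.5298 (V=98.8164), down 197.2784 (V=207.7000). Price 158.4067; hedge Δ=-0.8424, bond B=349.4306.
  t=2,j=2: stock 375.3216 → up 540.4631 (V=247.6183), down 326.5298 (V=98.8164). Price 141.1473; hedge Δ=0.6956, bond B=-119.9088.
  t=1,j=0: stock 157.4700 → up 226.7568 (V=158.4067), down 136.9989 (V=201.7901). Price 174.3625; hedge Δ=-0.4833, bond B=250.4736.
  t=1,j=1: stock 260.6400 → up 375.3216 (V=141.1473), down 226.7568 (V=158.4067). Price 142.3839; hedge Δ=-0.1162, bond B=172.6636.
  t=0,j=0: stock 181.0000 → up 260.6400 (V=142.3839), down 157.4700 (V=174.3625). Price 152.4691; hedge Δ=-0.3100, bond B=208.5718.
The time-0 hedge costs 152.4691, which is the no-arbitrage price.

(0,0): Delta=-0.3100 Bond=208.5718
(1,0): Delta=-0.4833 Bond=250.4736
(1,1): Delta=-0.1162 Bond=172.6636
(2,0): Delta=-0.1621 Bond=223.9939
(2,1): Delta=-0.8424 Bond=349.4306
(2,2): Delta=0.6956 Bond=-119.9088
(3,0): Delta=2.2830 Bond=-51.7491
(3,1): Delta=-2.8949 Bond=778.8052
(3,2): Delta=1.4517 Bond=-375.2012
(3,3): Delta=-0.1496 Bond=328.4604
V0=152.4691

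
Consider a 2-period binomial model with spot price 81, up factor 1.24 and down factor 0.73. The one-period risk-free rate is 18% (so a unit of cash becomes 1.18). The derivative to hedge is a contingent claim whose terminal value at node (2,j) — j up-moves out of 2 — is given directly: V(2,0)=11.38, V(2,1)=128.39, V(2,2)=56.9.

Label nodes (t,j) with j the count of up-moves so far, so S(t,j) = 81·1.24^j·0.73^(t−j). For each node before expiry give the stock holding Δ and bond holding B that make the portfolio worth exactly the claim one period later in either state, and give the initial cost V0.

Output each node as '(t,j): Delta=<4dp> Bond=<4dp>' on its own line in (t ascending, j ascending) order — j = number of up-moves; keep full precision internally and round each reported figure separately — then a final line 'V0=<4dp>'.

Risk-neutral probability p* = (R−d)/(u−d) = (1.18−0.73)/(1.24−0.73) = 0.8824.
Terminal values V(2,·): V(2,0)=11.3800, V(2,1)=128.3900, V(2,2)=56.9000
  t=1,j=0: stock 59.1300 → up 73.3212 (V=128.3900), down 43.1649 (V=11.3800). Price 97.1391; hedge Δ=3.8801, bond B=-132.2923.
  t=1,j=1: stock 100.4400 → up 124.5456 (V=56.9000), down 73.3212 (V=128.3900). Price 55.3480; hedge Δ=-1.3956, bond B=195.5244.
  t=0,j=0: stock 81.0000 → up 100.4400 (V=55.3480), down 59.1300 (V=97.1391). Price 51.0717; hedge Δ=-1.0116, bond B=133.0150.
Check: Δ(0,0)·S0 + B(0,0) = 51.0717 = V0.

(0,0): Delta=-1.0116 Bond=133.0150
(1,0): Delta=3.8801 Bond=-132.2923
(1,1): Delta=-1.3956 Bond=195.5244
V0=51.0717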